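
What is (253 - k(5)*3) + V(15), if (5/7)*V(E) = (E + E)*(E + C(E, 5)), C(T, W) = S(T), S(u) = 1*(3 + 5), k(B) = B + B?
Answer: 1189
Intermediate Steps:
k(B) = 2*B
S(u) = 8 (S(u) = 1*8 = 8)
C(T, W) = 8
V(E) = 14*E*(8 + E)/5 (V(E) = 7*((E + E)*(E + 8))/5 = 7*((2*E)*(8 + E))/5 = 7*(2*E*(8 + E))/5 = 14*E*(8 + E)/5)
(253 - k(5)*3) + V(15) = (253 - 2*5*3) + (14/5)*15*(8 + 15) = (253 - 1*10*3) + (14/5)*15*23 = (253 - 10*3) + 966 = (253 - 30) + 966 = 223 + 966 = 1189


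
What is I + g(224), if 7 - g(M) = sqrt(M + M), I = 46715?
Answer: 46722 - 8*sqrt(7) ≈ 46701.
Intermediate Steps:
g(M) = 7 - sqrt(2)*sqrt(M) (g(M) = 7 - sqrt(M + M) = 7 - sqrt(2*M) = 7 - sqrt(2)*sqrt(M))
I + g(224) = 46715 + (7 - sqrt(2)*sqrt(224)) = 46715 + (7 - sqrt(2)*4*sqrt(14)) = 46715 + (7 - 8*sqrt(7)) = 46722 - 8*sqrt(7)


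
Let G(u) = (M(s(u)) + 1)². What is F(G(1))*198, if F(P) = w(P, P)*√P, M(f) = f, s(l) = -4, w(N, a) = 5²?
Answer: 14850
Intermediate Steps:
w(N, a) = 25
G(u) = 9 (G(u) = (-4 + 1)² = (-3)² = 9)
F(P) = 25*√P
F(G(1))*198 = (25*√9)*198 = (25*3)*198 = 75*198 = 14850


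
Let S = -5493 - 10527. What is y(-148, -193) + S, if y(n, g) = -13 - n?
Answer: -15885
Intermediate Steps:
S = -16020
y(-148, -193) + S = (-13 - 1*(-148)) - 16020 = (-13 + 148) - 16020 = 135 - 16020 = -15885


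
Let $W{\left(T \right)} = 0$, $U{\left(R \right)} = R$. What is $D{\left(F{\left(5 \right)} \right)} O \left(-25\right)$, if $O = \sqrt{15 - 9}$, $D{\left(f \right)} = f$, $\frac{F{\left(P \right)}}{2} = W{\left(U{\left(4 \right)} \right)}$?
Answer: $0$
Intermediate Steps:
$F{\left(P \right)} = 0$ ($F{\left(P \right)} = 2 \cdot 0 = 0$)
$O = \sqrt{6} \approx 2.4495$
$D{\left(F{\left(5 \right)} \right)} O \left(-25\right) = 0 \sqrt{6} \left(-25\right) = 0 \left(-25\right) = 0$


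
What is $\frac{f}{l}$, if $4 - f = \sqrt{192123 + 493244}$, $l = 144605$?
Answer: $\frac{4}{144605} - \frac{\sqrt{685367}}{144605} \approx -0.0056974$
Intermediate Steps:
$f = 4 - \sqrt{685367}$ ($f = 4 - \sqrt{192123 + 493244} = 4 - \sqrt{685367} \approx -823.87$)
$\frac{f}{l} = \frac{4 - \sqrt{685367}}{144605} = \left(4 - \sqrt{685367}\right) \frac{1}{144605} = \frac{4}{144605} - \frac{\sqrt{685367}}{144605}$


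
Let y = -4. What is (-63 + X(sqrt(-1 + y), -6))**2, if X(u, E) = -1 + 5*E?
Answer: 8836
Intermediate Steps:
(-63 + X(sqrt(-1 + y), -6))**2 = (-63 + (-1 + 5*(-6)))**2 = (-63 + (-1 - 30))**2 = (-63 - 31)**2 = (-94)**2 = 8836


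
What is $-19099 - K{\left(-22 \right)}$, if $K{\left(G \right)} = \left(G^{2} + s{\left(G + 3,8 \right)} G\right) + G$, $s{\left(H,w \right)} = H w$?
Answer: $-22905$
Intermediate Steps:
$K{\left(G \right)} = G + G^{2} + G \left(24 + 8 G\right)$ ($K{\left(G \right)} = \left(G^{2} + \left(G + 3\right) 8 G\right) + G = \left(G^{2} + \left(3 + G\right) 8 G\right) + G = \left(G^{2} + \left(24 + 8 G\right) G\right) + G = \left(G^{2} + G \left(24 + 8 G\right)\right) + G = G + G^{2} + G \left(24 + 8 G\right)$)
$-19099 - K{\left(-22 \right)} = -19099 - - 22 \left(25 + 9 \left(-22\right)\right) = -19099 - - 22 \left(25 - 198\right) = -19099 - \left(-22\right) \left(-173\right) = -19099 - 3806 = -22905$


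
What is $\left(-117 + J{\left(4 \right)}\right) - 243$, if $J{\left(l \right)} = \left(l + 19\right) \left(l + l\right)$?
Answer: $-176$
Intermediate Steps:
$J{\left(l \right)} = 2 l \left(19 + l\right)$ ($J{\left(l \right)} = \left(19 + l\right) 2 l = 2 l \left(19 + l\right)$)
$\left(-117 + J{\left(4 \right)}\right) - 243 = \left(-117 + 2 \cdot 4 \left(19 + 4\right)\right) - 243 = \left(-117 + 2 \cdot 4 \cdot 23\right) - 243 = \left(-117 + 184\right) - 243 = 67 - 243 = -176$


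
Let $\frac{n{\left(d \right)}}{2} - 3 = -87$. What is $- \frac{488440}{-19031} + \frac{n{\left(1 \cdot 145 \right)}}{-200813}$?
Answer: $\frac{98088298928}{3821672203} \approx 25.666$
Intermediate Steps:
$n{\left(d \right)} = -168$ ($n{\left(d \right)} = 6 + 2 \left(-87\right) = 6 - 174 = -168$)
$- \frac{488440}{-19031} + \frac{n{\left(1 \cdot 145 \right)}}{-200813} = - \frac{488440}{-19031} - \frac{168}{-200813} = \left(-488440\right) \left(- \frac{1}{19031}\right) - - \frac{168}{200813} = \frac{488440}{19031} + \frac{168}{200813} = \frac{98088298928}{3821672203}$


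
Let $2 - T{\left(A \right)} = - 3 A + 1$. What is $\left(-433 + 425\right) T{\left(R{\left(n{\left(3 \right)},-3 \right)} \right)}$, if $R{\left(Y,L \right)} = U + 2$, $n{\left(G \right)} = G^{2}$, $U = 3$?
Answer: $-128$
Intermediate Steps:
$R{\left(Y,L \right)} = 5$ ($R{\left(Y,L \right)} = 3 + 2 = 5$)
$T{\left(A \right)} = 1 + 3 A$ ($T{\left(A \right)} = 2 - \left(- 3 A + 1\right) = 2 - \left(1 - 3 A\right) = 2 + \left(-1 + 3 A\right) = 1 + 3 A$)
$\left(-433 + 425\right) T{\left(R{\left(n{\left(3 \right)},-3 \right)} \right)} = \left(-433 + 425\right) \left(1 + 3 \cdot 5\right) = - 8 \left(1 + 15\right) = \left(-8\right) 16 = -128$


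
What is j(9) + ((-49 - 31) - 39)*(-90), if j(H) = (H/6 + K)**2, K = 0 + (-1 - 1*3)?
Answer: 42865/4 ≈ 10716.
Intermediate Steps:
K = -4 (K = 0 + (-1 - 3) = 0 - 4 = -4)
j(H) = (-4 + H/6)**2 (j(H) = (H/6 - 4)**2 = (-4 + H/6)**2)
j(9) + ((-49 - 31) - 39)*(-90) = (-24 + 9)**2/36 + ((-49 - 31) - 39)*(-90) = (1/36)*(-15)**2 + (-80 - 39)*(-90) = (1/36)*225 - 119*(-90) = 25/4 + 10710 = 42865/4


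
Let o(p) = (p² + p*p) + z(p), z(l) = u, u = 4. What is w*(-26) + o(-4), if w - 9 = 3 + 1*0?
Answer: -276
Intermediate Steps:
z(l) = 4
o(p) = 4 + 2*p² (o(p) = (p² + p*p) + 4 = (p² + p²) + 4 = 2*p² + 4 = 4 + 2*p²)
w = 12 (w = 9 + (3 + 1*0) = 9 + (3 + 0) = 9 + 3 = 12)
w*(-26) + o(-4) = 12*(-26) + (4 + 2*(-4)²) = -312 + (4 + 2*16) = -312 + (4 + 32) = -312 + 36 = -276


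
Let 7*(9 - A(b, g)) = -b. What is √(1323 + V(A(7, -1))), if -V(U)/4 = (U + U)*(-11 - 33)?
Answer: √4843 ≈ 69.592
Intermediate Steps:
A(b, g) = 9 + b/7 (A(b, g) = 9 - (-1)*b/7 = 9 + b/7)
V(U) = 352*U (V(U) = -4*(U + U)*(-11 - 33) = -4*2*U*(-44) = -(-352)*U = 352*U)
√(1323 + V(A(7, -1))) = √(1323 + 352*(9 + (⅐)*7)) = √(1323 + 352*(9 + 1)) = √(1323 + 352*10) = √(1323 + 3520) = √4843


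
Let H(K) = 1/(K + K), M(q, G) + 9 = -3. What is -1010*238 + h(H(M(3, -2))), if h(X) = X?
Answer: -5769121/24 ≈ -2.4038e+5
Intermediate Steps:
M(q, G) = -12 (M(q, G) = -9 - 3 = -12)
H(K) = 1/(2*K)
-1010*238 + h(H(M(3, -2))) = -1010*238 + (½)/(-12) = -240380 + (½)*(-1/12) = -240380 - 1/24 = -5769121/24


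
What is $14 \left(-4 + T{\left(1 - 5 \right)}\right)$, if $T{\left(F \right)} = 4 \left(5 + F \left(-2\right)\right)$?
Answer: $672$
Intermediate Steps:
$T{\left(F \right)} = 20 - 8 F$ ($T{\left(F \right)} = 4 \left(5 - 2 F\right) = 20 - 8 F$)
$14 \left(-4 + T{\left(1 - 5 \right)}\right) = 14 \left(-4 - \left(-20 + 8 \left(1 - 5\right)\right)\right) = 14 \left(-4 + \left(20 - -32\right)\right) = 14 \left(-4 + \left(20 + 32\right)\right) = 14 \left(-4 + 52\right) = 14 \cdot 48 = 672$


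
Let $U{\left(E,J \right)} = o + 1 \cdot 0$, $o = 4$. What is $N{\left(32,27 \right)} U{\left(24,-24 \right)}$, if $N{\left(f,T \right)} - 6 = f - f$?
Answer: $24$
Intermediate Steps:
$N{\left(f,T \right)} = 6$ ($N{\left(f,T \right)} = 6 + \left(f - f\right) = 6 + 0 = 6$)
$U{\left(E,J \right)} = 4$ ($U{\left(E,J \right)} = 4 + 1 \cdot 0 = 4 + 0 = 4$)
$N{\left(32,27 \right)} U{\left(24,-24 \right)} = 6 \cdot 4 = 24$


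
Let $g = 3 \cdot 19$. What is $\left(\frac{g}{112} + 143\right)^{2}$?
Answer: $\frac{258341329}{12544} \approx 20595.0$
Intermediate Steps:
$g = 57$
$\left(\frac{g}{112} + 143\right)^{2} = \left(\frac{57}{112} + 143\right)^{2} = \left(\frac{16073}{112}\right)^{2} = \frac{258341329}{12544}$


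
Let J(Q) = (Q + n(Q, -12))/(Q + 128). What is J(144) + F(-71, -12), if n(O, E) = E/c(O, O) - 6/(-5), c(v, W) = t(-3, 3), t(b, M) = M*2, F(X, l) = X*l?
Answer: 289859/340 ≈ 852.53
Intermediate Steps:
t(b, M) = 2*M
c(v, W) = 6 (c(v, W) = 2*3 = 6)
n(O, E) = 6/5 + E/6 (n(O, E) = E/6 - 6/(-5) = E*(⅙) - 6*(-⅕) = E/6 + 6/5 = 6/5 + E/6)
J(Q) = (-⅘ + Q)/(128 + Q) (J(Q) = (Q + (6/5 + (⅙)*(-12)))/(Q + 128) = (Q + (6/5 - 2))/(128 + Q) = (Q - ⅘)/(128 + Q) = (-⅘ + Q)/(128 + Q))
J(144) + F(-71, -12) = (-⅘ + 144)/(128 + 144) - 71*(-12) = (716/5)/272 + 852 = (1/272)*(716/5) + 852 = 179/340 + 852 = 289859/340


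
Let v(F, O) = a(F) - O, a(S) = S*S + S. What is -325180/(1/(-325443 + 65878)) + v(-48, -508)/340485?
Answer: 28738754471152264/340485 ≈ 8.4405e+10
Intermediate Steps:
a(S) = S + S**2 (a(S) = S**2 + S = S + S**2)
v(F, O) = -O + F*(1 + F) (v(F, O) = F*(1 + F) - O = -O + F*(1 + F))
-325180/(1/(-325443 + 65878)) + v(-48, -508)/340485 = -325180/(1/(-325443 + 65878)) + (-1*(-508) - 48*(1 - 48))/340485 = -325180/(1/(-259565)) + (508 - 48*(-47))*(1/340485) = -325180/(-1/259565) + (508 + 2256)*(1/340485) = -325180*(-259565) + 2764*(1/340485) = 84405346700 + 2764/340485 = 28738754471152264/340485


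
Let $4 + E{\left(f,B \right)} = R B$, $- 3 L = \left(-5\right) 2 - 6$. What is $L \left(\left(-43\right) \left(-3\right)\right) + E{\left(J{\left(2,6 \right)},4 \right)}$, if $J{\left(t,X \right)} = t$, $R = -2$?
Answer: $676$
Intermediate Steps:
$L = \frac{16}{3}$ ($L = - \frac{\left(-5\right) 2 - 6}{3} = - \frac{-10 - 6}{3} = \left(- \frac{1}{3}\right) \left(-16\right) = \frac{16}{3} \approx 5.3333$)
$E{\left(f,B \right)} = -4 - 2 B$
$L \left(\left(-43\right) \left(-3\right)\right) + E{\left(J{\left(2,6 \right)},4 \right)} = \frac{16 \left(\left(-43\right) \left(-3\right)\right)}{3} - 12 = \frac{16}{3} \cdot 129 - 12 = 688 - 12 = 676$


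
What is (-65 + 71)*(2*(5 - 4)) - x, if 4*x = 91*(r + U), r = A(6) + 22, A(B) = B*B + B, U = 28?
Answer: -2081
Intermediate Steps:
A(B) = B + B² (A(B) = B² + B = B + B²)
r = 64 (r = 6*(1 + 6) + 22 = 6*7 + 22 = 42 + 22 = 64)
x = 2093 (x = (91*(64 + 28))/4 = (91*92)/4 = (¼)*8372 = 2093)
(-65 + 71)*(2*(5 - 4)) - x = (-65 + 71)*(2*(5 - 4)) - 1*2093 = 6*(2*1) - 2093 = 6*2 - 2093 = 12 - 2093 = -2081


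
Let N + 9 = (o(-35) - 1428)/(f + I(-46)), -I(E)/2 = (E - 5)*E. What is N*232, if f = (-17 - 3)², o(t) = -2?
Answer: -74396/37 ≈ -2010.7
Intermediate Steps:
I(E) = -2*E*(-5 + E) (I(E) = -2*(E - 5)*E = -2*(-5 + E)*E = -2*E*(-5 + E))
f = 400 (f = (-20)² = 400)
N = -18599/2146 (N = -9 + (-2 - 1428)/(400 + 2*(-46)*(5 - 1*(-46))) = -9 - 1430/(400 + 2*(-46)*(5 + 46)) = -9 - 1430/(400 + 2*(-46)*51) = -9 - 1430/(400 - 4692) = -9 - 1430/(-4292) = -9 - 1430*(-1/4292) = -9 + 715/2146 = -18599/2146 ≈ -8.6668)
N*232 = -18599/2146*232 = -74396/37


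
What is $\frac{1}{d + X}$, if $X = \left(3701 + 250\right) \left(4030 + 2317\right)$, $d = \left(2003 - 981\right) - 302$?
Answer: $\frac{1}{25077717} \approx 3.9876 \cdot 10^{-8}$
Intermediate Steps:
$d = 720$ ($d = 1022 - 302 = 720$)
$X = 25076997$ ($X = 3951 \cdot 6347 = 25076997$)
$\frac{1}{d + X} = \frac{1}{720 + 25076997} = \frac{1}{25077717}$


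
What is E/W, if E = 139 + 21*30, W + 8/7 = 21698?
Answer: 5383/151878 ≈ 0.035443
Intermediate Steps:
W = 151878/7 (W = -8/7 + 21698 = 151878/7 ≈ 21697.)
E = 769 (E = 139 + 630 = 769)
E/W = 769/(151878/7) = 769*(7/151878) = 5383/151878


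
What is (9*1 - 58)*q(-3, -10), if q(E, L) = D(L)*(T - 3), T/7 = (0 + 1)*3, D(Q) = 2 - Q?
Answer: -10584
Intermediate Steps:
T = 21 (T = 7*((0 + 1)*3) = 7*(1*3) = 7*3 = 21)
q(E, L) = 36 - 18*L (q(E, L) = (2 - L)*(21 - 3) = (2 - L)*18 = 36 - 18*L)
(9*1 - 58)*q(-3, -10) = (9*1 - 58)*(36 - 18*(-10)) = (9 - 58)*(36 + 180) = -49*216 = -10584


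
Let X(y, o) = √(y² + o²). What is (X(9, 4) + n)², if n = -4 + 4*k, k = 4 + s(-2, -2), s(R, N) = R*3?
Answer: (12 - √97)² ≈ 4.6274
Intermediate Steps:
s(R, N) = 3*R
X(y, o) = √(o² + y²)
k = -2 (k = 4 + 3*(-2) = 4 - 6 = -2)
n = -12 (n = -4 + 4*(-2) = -4 - 8 = -12)
(X(9, 4) + n)² = (√(4² + 9²) - 12)² = (√(16 + 81) - 12)² = (√97 - 12)² = (-12 + √97)²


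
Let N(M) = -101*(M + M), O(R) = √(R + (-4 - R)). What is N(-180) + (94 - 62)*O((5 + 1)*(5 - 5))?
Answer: 36360 + 64*I ≈ 36360.0 + 64.0*I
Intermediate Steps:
O(R) = 2*I (O(R) = √(-4) = 2*I)
N(M) = -202*M
N(-180) + (94 - 62)*O((5 + 1)*(5 - 5)) = -202*(-180) + (94 - 62)*(2*I) = 36360 + 32*(2*I) = 36360 + 64*I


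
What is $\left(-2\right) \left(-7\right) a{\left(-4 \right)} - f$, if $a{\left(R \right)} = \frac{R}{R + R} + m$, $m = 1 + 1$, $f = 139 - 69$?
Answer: $-35$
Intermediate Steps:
$f = 70$ ($f = 139 - 69 = 70$)
$m = 2$
$a{\left(R \right)} = \frac{5}{2}$ ($a{\left(R \right)} = \frac{R}{R + R} + 2 = \frac{R}{2 R} + 2 = R \frac{1}{2 R} + 2 = \frac{1}{2} + 2 = \frac{5}{2}$)
$\left(-2\right) \left(-7\right) a{\left(-4 \right)} - f = \left(-2\right) \left(-7\right) \frac{5}{2} - 70 = 14 \cdot \frac{5}{2} - 70 = 35 - 70 = -35$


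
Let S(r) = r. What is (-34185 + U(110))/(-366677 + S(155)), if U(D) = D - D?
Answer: 11395/122174 ≈ 0.093269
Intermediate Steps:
U(D) = 0
(-34185 + U(110))/(-366677 + S(155)) = (-34185 + 0)/(-366677 + 155) = -34185/(-366522) = -34185*(-1/366522) = 11395/122174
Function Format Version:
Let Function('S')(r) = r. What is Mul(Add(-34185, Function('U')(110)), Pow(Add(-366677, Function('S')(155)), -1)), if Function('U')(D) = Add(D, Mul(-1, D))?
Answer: Rational(11395, 122174) ≈ 0.093269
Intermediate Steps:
Function('U')(D) = 0
Mul(Add(-34185, Function('U')(110)), Pow(Add(-366677, Function('S')(155)), -1)) = Mul(Add(-34185, 0), Pow(Add(-366677, 155), -1)) = Mul(-34185, Pow(-366522, -1)) = Mul(-34185, Rational(-1, 366522)) = Rational(11395, 122174)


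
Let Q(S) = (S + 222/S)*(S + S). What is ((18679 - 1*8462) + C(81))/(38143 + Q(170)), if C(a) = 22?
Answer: 3413/32129 ≈ 0.10623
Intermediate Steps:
Q(S) = 2*S*(S + 222/S) (Q(S) = (S + 222/S)*(2*S) = 2*S*(S + 222/S))
((18679 - 1*8462) + C(81))/(38143 + Q(170)) = ((18679 - 1*8462) + 22)/(38143 + (444 + 2*170²)) = ((18679 - 8462) + 22)/(38143 + (444 + 2*28900)) = (10217 + 22)/(38143 + (444 + 57800)) = 10239/(38143 + 58244) = 10239/96387 = 10239*(1/96387) = 3413/32129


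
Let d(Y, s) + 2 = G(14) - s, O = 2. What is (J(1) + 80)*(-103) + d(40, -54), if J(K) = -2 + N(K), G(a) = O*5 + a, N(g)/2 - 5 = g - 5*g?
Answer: -8164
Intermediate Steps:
N(g) = 10 - 8*g (N(g) = 10 + 2*(g - 5*g) = 10 + 2*(-4*g) = 10 - 8*g)
G(a) = 10 + a (G(a) = 2*5 + a = 10 + a)
J(K) = 8 - 8*K (J(K) = -2 + (10 - 8*K) = 8 - 8*K)
d(Y, s) = 22 - s (d(Y, s) = -2 + ((10 + 14) - s) = -2 + (24 - s) = 22 - s)
(J(1) + 80)*(-103) + d(40, -54) = ((8 - 8*1) + 80)*(-103) + (22 - 1*(-54)) = ((8 - 8) + 80)*(-103) + (22 + 54) = (0 + 80)*(-103) + 76 = 80*(-103) + 76 = -8240 + 76 = -8164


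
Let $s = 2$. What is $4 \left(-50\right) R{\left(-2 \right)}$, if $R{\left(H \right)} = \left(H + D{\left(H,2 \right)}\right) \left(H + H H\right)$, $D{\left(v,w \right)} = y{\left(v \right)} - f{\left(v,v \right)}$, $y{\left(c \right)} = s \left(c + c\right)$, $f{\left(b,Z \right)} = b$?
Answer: $3200$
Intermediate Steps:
$y{\left(c \right)} = 4 c$ ($y{\left(c \right)} = 2 \left(c + c\right) = 2 \cdot 2 c = 4 c$)
$D{\left(v,w \right)} = 3 v$ ($D{\left(v,w \right)} = 4 v - v = 3 v$)
$R{\left(H \right)} = 4 H \left(H + H^{2}\right)$ ($R{\left(H \right)} = \left(H + 3 H\right) \left(H + H H\right) = 4 H \left(H + H^{2}\right)$)
$4 \left(-50\right) R{\left(-2 \right)} = 4 \left(-50\right) 4 \left(-2\right)^{2} \left(1 - 2\right) = - 200 \cdot 4 \cdot 4 \left(-1\right) = \left(-200\right) \left(-16\right) = 3200$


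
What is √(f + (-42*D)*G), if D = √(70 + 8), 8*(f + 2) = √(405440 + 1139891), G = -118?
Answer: √(-32 + 2*√1545331 + 79296*√78)/4 ≈ 209.58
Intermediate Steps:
f = -2 + √1545331/8 (f = -2 + √(405440 + 1139891)/8 = -2 + √1545331/8 ≈ 153.39)
D = √78 ≈ 8.8318
√(f + (-42*D)*G) = √((-2 + √1545331/8) - 42*√78*(-118)) = √((-2 + √1545331/8) + 4956*√78) = √(-2 + 4956*√78 + √1545331/8)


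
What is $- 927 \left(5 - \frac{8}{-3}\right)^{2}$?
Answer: $-54487$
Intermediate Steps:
$- 927 \left(5 - \frac{8}{-3}\right)^{2} = - 927 \left(5 - - \frac{8}{3}\right)^{2} = - 927 \left(5 + \frac{8}{3}\right)^{2} = - 927 \left(\frac{23}{3}\right)^{2} = \left(-927\right) \frac{529}{9} = -54487$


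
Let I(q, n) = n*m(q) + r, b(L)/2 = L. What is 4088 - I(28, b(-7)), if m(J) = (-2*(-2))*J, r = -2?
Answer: 5658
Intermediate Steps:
m(J) = 4*J
b(L) = 2*L
I(q, n) = -2 + 4*n*q (I(q, n) = n*(4*q) - 2 = 4*n*q - 2 = -2 + 4*n*q)
4088 - I(28, b(-7)) = 4088 - (-2 + 4*(2*(-7))*28) = 4088 - (-2 + 4*(-14)*28) = 4088 - (-2 - 1568) = 4088 - 1*(-1570) = 4088 + 1570 = 5658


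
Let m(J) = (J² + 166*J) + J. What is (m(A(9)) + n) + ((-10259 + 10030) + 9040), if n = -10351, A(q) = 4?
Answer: -856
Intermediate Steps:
m(J) = J² + 167*J
(m(A(9)) + n) + ((-10259 + 10030) + 9040) = (4*(167 + 4) - 10351) + ((-10259 + 10030) + 9040) = (4*171 - 10351) + (-229 + 9040) = (684 - 10351) + 8811 = -9667 + 8811 = -856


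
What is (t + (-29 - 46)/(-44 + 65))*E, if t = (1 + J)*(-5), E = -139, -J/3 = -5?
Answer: 81315/7 ≈ 11616.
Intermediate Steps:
J = 15 (J = -3*(-5) = 15)
t = -80 (t = (1 + 15)*(-5) = 16*(-5) = -80)
(t + (-29 - 46)/(-44 + 65))*E = (-80 + (-29 - 46)/(-44 + 65))*(-139) = (-80 - 75/21)*(-139) = (-80 - 75*1/21)*(-139) = (-80 - 25/7)*(-139) = -585/7*(-139) = 81315/7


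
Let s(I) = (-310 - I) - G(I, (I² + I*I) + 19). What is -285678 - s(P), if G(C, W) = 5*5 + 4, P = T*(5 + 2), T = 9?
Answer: -285276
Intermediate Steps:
P = 63 (P = 9*(5 + 2) = 9*7 = 63)
G(C, W) = 29 (G(C, W) = 25 + 4 = 29)
s(I) = -339 - I (s(I) = (-310 - I) - 1*29 = (-310 - I) - 29 = -339 - I)
-285678 - s(P) = -285678 - (-339 - 1*63) = -285678 - (-339 - 63) = -285678 - 1*(-402) = -285678 + 402 = -285276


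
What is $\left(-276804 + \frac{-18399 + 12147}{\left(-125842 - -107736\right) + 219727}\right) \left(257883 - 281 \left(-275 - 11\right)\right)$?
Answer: $- \frac{6292503146015488}{67207} \approx -9.3629 \cdot 10^{10}$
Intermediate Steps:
$\left(-276804 + \frac{-18399 + 12147}{\left(-125842 - -107736\right) + 219727}\right) \left(257883 - 281 \left(-275 - 11\right)\right) = \left(-276804 - \frac{6252}{\left(-125842 + 107736\right) + 219727}\right) \left(257883 - -80366\right) = \left(-276804 - \frac{6252}{-18106 + 219727}\right) \left(257883 + 80366\right) = \left(-276804 - \frac{6252}{201621}\right) 338249 = \left(-276804 - \frac{2084}{67207}\right) 338249 = \left(- \frac{18603168512}{67207}\right) 338249 = - \frac{6292503146015488}{67207}$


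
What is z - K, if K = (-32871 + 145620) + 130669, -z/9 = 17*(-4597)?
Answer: 459923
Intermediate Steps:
z = 703341 (z = -153*(-4597) = -9*(-78149) = 703341)
K = 243418 (K = 112749 + 130669 = 243418)
z - K = 703341 - 1*243418 = 703341 - 243418 = 459923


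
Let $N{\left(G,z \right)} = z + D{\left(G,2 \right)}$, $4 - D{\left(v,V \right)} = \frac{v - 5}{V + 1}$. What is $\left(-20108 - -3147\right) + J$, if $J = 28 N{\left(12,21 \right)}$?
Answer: $- \frac{48979}{3} \approx -16326.0$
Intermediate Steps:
$D{\left(v,V \right)} = 4 - \frac{-5 + v}{1 + V}$ ($D{\left(v,V \right)} = 4 - \frac{v - 5}{V + 1} = 4 - \frac{-5 + v}{1 + V}$)
$N{\left(G,z \right)} = \frac{17}{3} + z - \frac{G}{3}$ ($N{\left(G,z \right)} = z + \frac{9 - G + 4 \cdot 2}{1 + 2} = z + \frac{9 - G + 8}{3} = z + \frac{17 - G}{3} = z - \left(- \frac{17}{3} + \frac{G}{3}\right) = \frac{17}{3} + z - \frac{G}{3}$)
$J = \frac{1904}{3}$ ($J = 28 \left(\frac{17}{3} + 21 - 4\right) = 28 \cdot \frac{68}{3} = \frac{1904}{3} \approx 634.67$)
$\left(-20108 - -3147\right) + J = \left(-20108 - -3147\right) + \frac{1904}{3} = \left(-20108 + 3147\right) + \frac{1904}{3} = -16961 + \frac{1904}{3} = - \frac{48979}{3}$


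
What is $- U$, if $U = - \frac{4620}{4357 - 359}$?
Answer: $\frac{2310}{1999} \approx 1.1556$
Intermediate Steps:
$U = - \frac{2310}{1999}$ ($U = - \frac{4620}{3998} = \left(-4620\right) \frac{1}{3998} = - \frac{2310}{1999} \approx -1.1556$)
$- U = \left(-1\right) \left(- \frac{2310}{1999}\right) = \frac{2310}{1999}$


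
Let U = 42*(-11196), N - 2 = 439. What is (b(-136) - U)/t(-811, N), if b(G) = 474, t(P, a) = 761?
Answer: 470706/761 ≈ 618.54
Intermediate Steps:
N = 441 (N = 2 + 439 = 441)
U = -470232
(b(-136) - U)/t(-811, N) = (474 - 1*(-470232))/761 = (474 + 470232)*(1/761) = 470706*(1/761) = 470706/761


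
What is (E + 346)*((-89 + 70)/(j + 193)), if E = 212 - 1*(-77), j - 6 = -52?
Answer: -12065/147 ≈ -82.075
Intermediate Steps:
j = -46 (j = 6 - 52 = -46)
E = 289 (E = 212 + 77 = 289)
(E + 346)*((-89 + 70)/(j + 193)) = (289 + 346)*((-89 + 70)/(-46 + 193)) = 635*(-19/147) = -12065/147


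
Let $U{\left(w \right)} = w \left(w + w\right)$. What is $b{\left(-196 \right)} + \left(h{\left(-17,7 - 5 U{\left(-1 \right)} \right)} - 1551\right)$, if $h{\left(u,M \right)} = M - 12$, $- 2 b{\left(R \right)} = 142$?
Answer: $-1637$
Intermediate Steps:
$U{\left(w \right)} = 2 w^{2}$ ($U{\left(w \right)} = w 2 w = 2 w^{2}$)
$b{\left(R \right)} = -71$ ($b{\left(R \right)} = \left(- \frac{1}{2}\right) 142 = -71$)
$h{\left(u,M \right)} = -12 + M$
$b{\left(-196 \right)} + \left(h{\left(-17,7 - 5 U{\left(-1 \right)} \right)} - 1551\right) = -71 - \left(1556 + 5 \cdot 2 \left(-1\right)^{2}\right) = -71 - \left(1556 + 5 \cdot 2 \cdot 1\right) = -71 + \left(\left(-12 + \left(7 - 10\right)\right) - 1551\right) = -71 - 1566 = -1637$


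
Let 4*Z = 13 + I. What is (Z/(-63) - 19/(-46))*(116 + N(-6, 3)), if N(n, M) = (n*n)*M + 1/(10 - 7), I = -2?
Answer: 1440893/17388 ≈ 82.867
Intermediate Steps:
N(n, M) = 1/3 + M*n**2 (N(n, M) = n**2*M + 1/3 = M*n**2 + 1/3 = 1/3 + M*n**2)
Z = 11/4 (Z = (13 - 2)/4 = (1/4)*11 = 11/4 ≈ 2.7500)
(Z/(-63) - 19/(-46))*(116 + N(-6, 3)) = ((11/4)/(-63) - 19/(-46))*(116 + (1/3 + 3*(-6)**2)) = ((11/4)*(-1/63) - 19*(-1/46))*(116 + (1/3 + 3*36)) = (-11/252 + 19/46)*(116 + (1/3 + 108)) = 2141*(116 + 325/3)/5796 = (2141/5796)*(673/3) = 1440893/17388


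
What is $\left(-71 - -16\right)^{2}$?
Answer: $3025$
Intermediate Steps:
$\left(-71 - -16\right)^{2} = \left(-71 + 16\right)^{2} = \left(-55\right)^{2} = 3025$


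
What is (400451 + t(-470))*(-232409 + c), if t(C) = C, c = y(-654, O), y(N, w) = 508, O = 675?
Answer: -92755993881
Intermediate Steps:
c = 508
(400451 + t(-470))*(-232409 + c) = (400451 - 470)*(-232409 + 508) = 399981*(-231901) = -92755993881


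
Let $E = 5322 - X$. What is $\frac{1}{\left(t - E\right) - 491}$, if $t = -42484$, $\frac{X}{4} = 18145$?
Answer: $\frac{1}{24283} \approx 4.1181 \cdot 10^{-5}$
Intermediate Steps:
$X = 72580$ ($X = 4 \cdot 18145 = 72580$)
$E = -67258$ ($E = 5322 - 72580 = -67258$)
$\frac{1}{\left(t - E\right) - 491} = \frac{1}{\left(-42484 - -67258\right) - 491} = \frac{1}{\left(-42484 + 67258\right) - 491} = \frac{1}{24774 - 491} = \frac{1}{24283}$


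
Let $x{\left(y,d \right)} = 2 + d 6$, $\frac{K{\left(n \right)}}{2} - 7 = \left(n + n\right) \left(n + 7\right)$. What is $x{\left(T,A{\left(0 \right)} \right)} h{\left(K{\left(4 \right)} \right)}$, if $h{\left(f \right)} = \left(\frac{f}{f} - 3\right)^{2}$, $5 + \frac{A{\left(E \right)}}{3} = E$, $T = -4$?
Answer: $-352$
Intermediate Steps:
$A{\left(E \right)} = -15 + 3 E$
$K{\left(n \right)} = 14 + 4 n \left(7 + n\right)$ ($K{\left(n \right)} = 14 + 2 \left(n + n\right) \left(n + 7\right) = 14 + 2 \cdot 2 n \left(7 + n\right) = 14 + 4 n \left(7 + n\right)$)
$h{\left(f \right)} = 4$ ($h{\left(f \right)} = \left(1 - 3\right)^{2} = \left(-2\right)^{2} = 4$)
$x{\left(y,d \right)} = 2 + 6 d$
$x{\left(T,A{\left(0 \right)} \right)} h{\left(K{\left(4 \right)} \right)} = \left(2 + 6 \left(-15 + 3 \cdot 0\right)\right) 4 = \left(2 + 6 \left(-15 + 0\right)\right) 4 = \left(2 + 6 \left(-15\right)\right) 4 = \left(2 - 90\right) 4 = \left(-88\right) 4 = -352$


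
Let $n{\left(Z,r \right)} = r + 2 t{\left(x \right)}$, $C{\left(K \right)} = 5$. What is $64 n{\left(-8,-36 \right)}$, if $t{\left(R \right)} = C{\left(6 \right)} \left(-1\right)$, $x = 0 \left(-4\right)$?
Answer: $-2944$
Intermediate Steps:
$x = 0$
$t{\left(R \right)} = -5$ ($t{\left(R \right)} = 5 \left(-1\right) = -5$)
$n{\left(Z,r \right)} = -10 + r$ ($n{\left(Z,r \right)} = r + 2 \left(-5\right) = r - 10 = -10 + r$)
$64 n{\left(-8,-36 \right)} = 64 \left(-10 - 36\right) = 64 \left(-46\right) = -2944$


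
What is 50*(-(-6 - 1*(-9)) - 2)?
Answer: -250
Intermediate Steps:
50*(-(-6 - 1*(-9)) - 2) = 50*(-(-6 + 9) - 2) = 50*(-1*3 - 2) = 50*(-3 - 2) = 50*(-5) = -250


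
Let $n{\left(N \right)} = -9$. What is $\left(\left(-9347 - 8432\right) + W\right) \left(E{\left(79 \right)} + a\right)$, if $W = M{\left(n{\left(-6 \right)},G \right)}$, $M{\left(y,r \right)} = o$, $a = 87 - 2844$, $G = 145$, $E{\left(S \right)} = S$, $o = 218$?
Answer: $47028358$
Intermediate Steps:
$a = -2757$ ($a = 87 - 2844 = -2757$)
$M{\left(y,r \right)} = 218$
$W = 218$
$\left(\left(-9347 - 8432\right) + W\right) \left(E{\left(79 \right)} + a\right) = \left(\left(-9347 - 8432\right) + 218\right) \left(79 - 2757\right) = \left(-17779 + 218\right) \left(-2678\right) = \left(-17561\right) \left(-2678\right) = 47028358$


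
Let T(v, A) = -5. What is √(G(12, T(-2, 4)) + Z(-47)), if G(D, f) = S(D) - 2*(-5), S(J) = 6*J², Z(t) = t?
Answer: √827 ≈ 28.758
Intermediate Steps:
G(D, f) = 10 + 6*D² (G(D, f) = 6*D² - 2*(-5) = 6*D² + 10 = 10 + 6*D²)
√(G(12, T(-2, 4)) + Z(-47)) = √((10 + 6*12²) - 47) = √((10 + 6*144) - 47) = √((10 + 864) - 47) = √(874 - 47) = √827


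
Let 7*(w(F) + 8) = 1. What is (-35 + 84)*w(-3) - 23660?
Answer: -24045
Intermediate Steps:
w(F) = -55/7 (w(F) = -8 + (1/7)*1 = -8 + 1/7 = -55/7)
(-35 + 84)*w(-3) - 23660 = (-35 + 84)*(-55/7) - 23660 = 49*(-55/7) - 23660 = -385 - 23660 = -24045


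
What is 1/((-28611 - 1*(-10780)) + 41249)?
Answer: 1/23418 ≈ 4.2702e-5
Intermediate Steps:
1/((-28611 - 1*(-10780)) + 41249) = 1/((-28611 + 10780) + 41249) = 1/(-17831 + 41249) = 1/23418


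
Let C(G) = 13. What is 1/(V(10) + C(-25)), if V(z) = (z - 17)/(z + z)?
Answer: 20/253 ≈ 0.079051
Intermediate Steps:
V(z) = (-17 + z)/(2*z) (V(z) = (-17 + z)/((2*z)) = (-17 + z)*(1/(2*z)) = (-17 + z)/(2*z))
1/(V(10) + C(-25)) = 1/((1/2)*(-17 + 10)/10 + 13) = 1/((1/2)*(1/10)*(-7) + 13) = 1/(-7/20 + 13) = 1/(253/20) = 20/253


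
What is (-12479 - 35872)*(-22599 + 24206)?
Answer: -77700057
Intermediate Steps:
(-12479 - 35872)*(-22599 + 24206) = -48351*1607 = -77700057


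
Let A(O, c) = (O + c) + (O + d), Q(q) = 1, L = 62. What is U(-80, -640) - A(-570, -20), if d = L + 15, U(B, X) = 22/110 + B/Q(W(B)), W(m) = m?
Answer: 5016/5 ≈ 1003.2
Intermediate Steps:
U(B, X) = ⅕ + B (U(B, X) = 22/110 + B/1 = 22*(1/110) + B*1 = ⅕ + B)
d = 77 (d = 62 + 15 = 77)
A(O, c) = 77 + c + 2*O (A(O, c) = (O + c) + (O + 77) = (O + c) + (77 + O) = 77 + c + 2*O)
U(-80, -640) - A(-570, -20) = (⅕ - 80) - (77 - 20 + 2*(-570)) = -399/5 - (77 - 20 - 1140) = -399/5 - 1*(-1083) = -399/5 + 1083 = 5016/5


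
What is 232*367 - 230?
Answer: 84914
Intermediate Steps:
232*367 - 230 = 85144 - 230 = 84914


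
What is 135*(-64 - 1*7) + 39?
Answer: -9546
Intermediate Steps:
135*(-64 - 1*7) + 39 = 135*(-64 - 7) + 39 = 135*(-71) + 39 = -9585 + 39 = -9546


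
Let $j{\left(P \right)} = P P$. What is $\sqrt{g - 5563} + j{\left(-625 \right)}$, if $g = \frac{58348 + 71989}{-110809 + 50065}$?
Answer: $390625 + \frac{i \sqrt{5133615287874}}{30372} \approx 3.9063 \cdot 10^{5} + 74.6 i$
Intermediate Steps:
$j{\left(P \right)} = P^{2}$
$g = - \frac{130337}{60744}$ ($g = \frac{130337}{-60744} = 130337 \left(- \frac{1}{60744}\right) = - \frac{130337}{60744} \approx -2.1457$)
$\sqrt{g - 5563} + j{\left(-625 \right)} = \sqrt{- \frac{130337}{60744} - 5563} + \left(-625\right)^{2} = \sqrt{- \frac{338049209}{60744}} + 390625 = \frac{i \sqrt{5133615287874}}{30372} + 390625 = 390625 + \frac{i \sqrt{5133615287874}}{30372}$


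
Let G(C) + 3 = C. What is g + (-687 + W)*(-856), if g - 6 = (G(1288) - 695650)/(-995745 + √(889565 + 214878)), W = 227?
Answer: 55774633857378391/141643857226 + 99195*√1104443/141643857226 ≈ 3.9377e+5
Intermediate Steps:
G(C) = -3 + C
g = 6 - 694365/(-995745 + √1104443) (g = 6 + ((-3 + 1288) - 695650)/(-995745 + √(889565 + 214878)) = 6 + (1285 - 695650)/(-995745 + √1104443) = 6 - 694365/(-995745 + √1104443) ≈ 6.6981)
g + (-687 + W)*(-856) = (948636068631/141643857226 + 99195*√1104443/141643857226) + (-687 + 227)*(-856) = (948636068631/141643857226 + 99195*√1104443/141643857226) - 460*(-856) = (948636068631/141643857226 + 99195*√1104443/141643857226) + 393760 = 55774633857378391/141643857226 + 99195*√1104443/141643857226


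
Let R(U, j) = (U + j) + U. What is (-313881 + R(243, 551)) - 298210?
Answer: -611054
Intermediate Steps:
R(U, j) = j + 2*U
(-313881 + R(243, 551)) - 298210 = (-313881 + (551 + 2*243)) - 298210 = (-313881 + (551 + 486)) - 298210 = (-313881 + 1037) - 298210 = -312844 - 298210 = -611054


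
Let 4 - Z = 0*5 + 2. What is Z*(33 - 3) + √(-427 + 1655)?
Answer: 60 + 2*√307 ≈ 95.043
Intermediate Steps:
Z = 2 (Z = 4 - (0*5 + 2) = 4 - (0 + 2) = 4 - 1*2 = 4 - 2 = 2)
Z*(33 - 3) + √(-427 + 1655) = 2*(33 - 3) + √(-427 + 1655) = 2*30 + √1228 = 60 + 2*√307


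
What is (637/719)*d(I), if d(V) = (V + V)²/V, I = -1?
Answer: -2548/719 ≈ -3.5438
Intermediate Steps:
d(V) = 4*V (d(V) = (2*V)²/V = (4*V²)/V = 4*V)
(637/719)*d(I) = (637/719)*(4*(-1)) = (637*(1/719))*(-4) = (637/719)*(-4) = -2548/719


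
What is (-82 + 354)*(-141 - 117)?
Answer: -70176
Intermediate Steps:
(-82 + 354)*(-141 - 117) = 272*(-258) = -70176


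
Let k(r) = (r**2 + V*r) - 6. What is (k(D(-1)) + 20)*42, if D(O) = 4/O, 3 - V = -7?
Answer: -420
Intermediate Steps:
V = 10 (V = 3 - 1*(-7) = 3 + 7 = 10)
k(r) = -6 + r**2 + 10*r (k(r) = (r**2 + 10*r) - 6 = -6 + r**2 + 10*r)
(k(D(-1)) + 20)*42 = ((-6 + (4/(-1))**2 + 10*(4/(-1))) + 20)*42 = ((-6 + (4*(-1))**2 + 10*(4*(-1))) + 20)*42 = ((-6 + (-4)**2 + 10*(-4)) + 20)*42 = ((-6 + 16 - 40) + 20)*42 = (-30 + 20)*42 = -10*42 = -420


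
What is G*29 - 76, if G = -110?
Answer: -3266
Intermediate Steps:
G*29 - 76 = -110*29 - 76 = -3190 - 76 = -3266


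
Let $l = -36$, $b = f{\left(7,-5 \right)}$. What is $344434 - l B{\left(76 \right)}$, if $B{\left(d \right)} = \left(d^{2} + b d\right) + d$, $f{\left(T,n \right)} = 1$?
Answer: $557842$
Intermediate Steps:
$b = 1$
$B{\left(d \right)} = d^{2} + 2 d$ ($B{\left(d \right)} = \left(d^{2} + 1 d\right) + d = \left(d^{2} + d\right) + d = \left(d + d^{2}\right) + d = d^{2} + 2 d$)
$344434 - l B{\left(76 \right)} = 344434 - - 36 \cdot 76 \left(2 + 76\right) = 344434 - - 36 \cdot 76 \cdot 78 = 344434 - \left(-36\right) 5928 = 344434 - -213408 = 344434 + 213408 = 557842$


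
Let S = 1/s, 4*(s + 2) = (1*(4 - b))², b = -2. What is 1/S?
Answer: 7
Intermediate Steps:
s = 7 (s = -2 + (1*(4 - 1*(-2)))²/4 = -2 + (1*(4 + 2))²/4 = -2 + (1*6)²/4 = -2 + (¼)*6² = -2 + (¼)*36 = -2 + 9 = 7)
S = ⅐ (S = 1/7 = ⅐ ≈ 0.14286)
1/S = 1/(⅐) = 7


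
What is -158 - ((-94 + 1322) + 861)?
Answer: -2247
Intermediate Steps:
-158 - ((-94 + 1322) + 861) = -158 - (1228 + 861) = -158 - 1*2089 = -158 - 2089 = -2247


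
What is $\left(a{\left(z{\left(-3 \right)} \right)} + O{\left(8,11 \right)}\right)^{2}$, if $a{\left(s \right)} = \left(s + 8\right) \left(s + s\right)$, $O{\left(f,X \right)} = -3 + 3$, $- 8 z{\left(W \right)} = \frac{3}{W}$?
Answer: $\frac{4225}{1024} \approx 4.126$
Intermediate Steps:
$z{\left(W \right)} = - \frac{3}{8 W}$ ($z{\left(W \right)} = - \frac{3 \frac{1}{W}}{8} = - \frac{3}{8 W}$)
$O{\left(f,X \right)} = 0$
$a{\left(s \right)} = 2 s \left(8 + s\right)$ ($a{\left(s \right)} = \left(8 + s\right) 2 s = 2 s \left(8 + s\right)$)
$\left(a{\left(z{\left(-3 \right)} \right)} + O{\left(8,11 \right)}\right)^{2} = \left(2 \left(- \frac{3}{8 \left(-3\right)}\right) \left(8 - \frac{3}{8 \left(-3\right)}\right) + 0\right)^{2} = \left(2 \left(\left(- \frac{3}{8}\right) \left(- \frac{1}{3}\right)\right) \left(8 - - \frac{1}{8}\right) + 0\right)^{2} = \left(2 \cdot \frac{1}{8} \left(8 + \frac{1}{8}\right) + 0\right)^{2} = \left(2 \cdot \frac{1}{8} \cdot \frac{65}{8} + 0\right)^{2} = \left(\frac{65}{32} + 0\right)^{2} = \left(\frac{65}{32}\right)^{2} = \frac{4225}{1024}$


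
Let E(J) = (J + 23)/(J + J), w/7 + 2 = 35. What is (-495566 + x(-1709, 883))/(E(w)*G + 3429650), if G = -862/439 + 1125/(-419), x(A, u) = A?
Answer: -21129399239025/145726992308419 ≈ -0.14499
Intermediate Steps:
w = 231 (w = -14 + 7*35 = -14 + 245 = 231)
E(J) = (23 + J)/(2*J) (E(J) = (23 + J)/((2*J)) = (23 + J)*(1/(2*J)) = (23 + J)/(2*J))
G = -855053/183941 (G = -862*1/439 + 1125*(-1/419) = -862/439 - 1125/419 = -855053/183941 ≈ -4.6485)
(-495566 + x(-1709, 883))/(E(w)*G + 3429650) = (-495566 - 1709)/(((½)*(23 + 231)/231)*(-855053/183941) + 3429650) = -497275/(((½)*(1/231)*254)*(-855053/183941) + 3429650) = -497275/((127/231)*(-855053/183941) + 3429650) = -497275/(-108591731/42490371 + 3429650) = -497275/145726992308419/42490371 = -497275*42490371/145726992308419 = -21129399239025/145726992308419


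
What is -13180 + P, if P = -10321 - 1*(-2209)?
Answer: -21292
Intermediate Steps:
P = -8112 (P = -10321 + 2209 = -8112)
-13180 + P = -13180 - 8112 = -21292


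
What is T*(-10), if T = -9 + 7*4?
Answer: -190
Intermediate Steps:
T = 19 (T = -9 + 28 = 19)
T*(-10) = 19*(-10) = -190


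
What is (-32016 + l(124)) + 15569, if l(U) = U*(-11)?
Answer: -17811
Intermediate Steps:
l(U) = -11*U
(-32016 + l(124)) + 15569 = (-32016 - 11*124) + 15569 = (-32016 - 1364) + 15569 = -33380 + 15569 = -17811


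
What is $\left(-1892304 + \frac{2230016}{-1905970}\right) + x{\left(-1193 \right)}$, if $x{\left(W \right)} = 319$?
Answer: $- \frac{1803034440233}{952985} \approx -1.892 \cdot 10^{6}$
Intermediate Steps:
$\left(-1892304 + \frac{2230016}{-1905970}\right) + x{\left(-1193 \right)} = \left(-1892304 + \frac{2230016}{-1905970}\right) + 319 = \left(-1892304 + 2230016 \left(- \frac{1}{1905970}\right)\right) + 319 = \left(-1892304 - \frac{1115008}{952985}\right) + 319 = - \frac{1803338442448}{952985} + 319 = - \frac{1803034440233}{952985}$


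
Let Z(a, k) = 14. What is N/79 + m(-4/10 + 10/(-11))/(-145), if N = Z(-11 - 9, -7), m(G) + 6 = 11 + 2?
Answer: 1477/11455 ≈ 0.12894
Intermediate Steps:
m(G) = 7 (m(G) = -6 + (11 + 2) = -6 + 13 = 7)
N = 14
N/79 + m(-4/10 + 10/(-11))/(-145) = 14/79 + 7/(-145) = 14*(1/79) + 7*(-1/145) = 14/79 - 7/145 = 1477/11455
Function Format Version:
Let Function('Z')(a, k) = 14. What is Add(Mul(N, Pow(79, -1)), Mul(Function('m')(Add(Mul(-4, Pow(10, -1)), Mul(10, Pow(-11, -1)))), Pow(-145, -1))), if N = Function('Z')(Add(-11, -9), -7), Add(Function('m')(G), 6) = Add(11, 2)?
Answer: Rational(1477, 11455) ≈ 0.12894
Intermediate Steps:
Function('m')(G) = 7 (Function('m')(G) = Add(-6, Add(11, 2)) = Add(-6, 13) = 7)
N = 14
Add(Mul(N, Pow(79, -1)), Mul(Function('m')(Add(Mul(-4, Pow(10, -1)), Mul(10, Pow(-11, -1)))), Pow(-145, -1))) = Add(Mul(14, Pow(79, -1)), Mul(7, Pow(-145, -1))) = Add(Mul(14, Rational(1, 79)), Mul(7, Rational(-1, 145))) = Add(Rational(14, 79), Rational(-7, 145)) = Rational(1477, 11455)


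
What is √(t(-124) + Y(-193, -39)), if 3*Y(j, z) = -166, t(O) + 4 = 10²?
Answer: √366/3 ≈ 6.3770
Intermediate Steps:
t(O) = 96 (t(O) = -4 + 10² = -4 + 100 = 96)
Y(j, z) = -166/3 (Y(j, z) = (⅓)*(-166) = -166/3)
√(t(-124) + Y(-193, -39)) = √(96 - 166/3) = √(122/3) = √366/3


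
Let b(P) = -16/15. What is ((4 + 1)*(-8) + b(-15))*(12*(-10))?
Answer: 4928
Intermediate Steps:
b(P) = -16/15 (b(P) = -16*1/15 = -16/15)
((4 + 1)*(-8) + b(-15))*(12*(-10)) = ((4 + 1)*(-8) - 16/15)*(12*(-10)) = (5*(-8) - 16/15)*(-120) = (-40 - 16/15)*(-120) = -616/15*(-120) = 4928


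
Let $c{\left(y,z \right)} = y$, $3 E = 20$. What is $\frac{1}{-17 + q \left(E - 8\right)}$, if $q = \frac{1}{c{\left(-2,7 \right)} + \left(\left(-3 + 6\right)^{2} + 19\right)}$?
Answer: $- \frac{39}{665} \approx -0.058647$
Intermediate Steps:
$E = \frac{20}{3}$ ($E = \frac{1}{3} \cdot 20 = \frac{20}{3} \approx 6.6667$)
$q = \frac{1}{26}$ ($q = \frac{1}{-2 + \left(\left(-3 + 6\right)^{2} + 19\right)} = \frac{1}{-2 + \left(3^{2} + 19\right)} = \frac{1}{-2 + \left(9 + 19\right)} = \frac{1}{-2 + 28} = \frac{1}{26} \approx 0.038462$)
$\frac{1}{-17 + q \left(E - 8\right)} = \frac{1}{-17 + \frac{\frac{20}{3} - 8}{26}} = \frac{1}{-17 + \frac{1}{26} \left(- \frac{4}{3}\right)} = \frac{1}{-17 - \frac{2}{39}} = \frac{1}{- \frac{665}{39}} = - \frac{39}{665}$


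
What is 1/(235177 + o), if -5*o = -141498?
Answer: 5/1317383 ≈ 3.7954e-6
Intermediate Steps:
o = 141498/5 (o = -1/5*(-141498) = 141498/5 ≈ 28300.)
1/(235177 + o) = 1/(235177 + 141498/5) = 1/(1317383/5) = 5/1317383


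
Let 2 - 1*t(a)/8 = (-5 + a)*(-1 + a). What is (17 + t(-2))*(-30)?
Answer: 4050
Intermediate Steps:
t(a) = 16 - 8*(-1 + a)*(-5 + a) (t(a) = 16 - 8*(-5 + a)*(-1 + a) = 16 - 8*(-1 + a)*(-5 + a))
(17 + t(-2))*(-30) = (17 + (-24 - 8*(-2)**2 + 48*(-2)))*(-30) = (17 + (-24 - 8*4 - 96))*(-30) = (17 + (-24 - 32 - 96))*(-30) = (17 - 152)*(-30) = -135*(-30) = 4050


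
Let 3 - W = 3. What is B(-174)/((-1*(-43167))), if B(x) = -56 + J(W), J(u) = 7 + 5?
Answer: -44/43167 ≈ -0.0010193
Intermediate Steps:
W = 0 (W = 3 - 1*3 = 3 - 3 = 0)
J(u) = 12
B(x) = -44 (B(x) = -56 + 12 = -44)
B(-174)/((-1*(-43167))) = -44/((-1*(-43167))) = -44/43167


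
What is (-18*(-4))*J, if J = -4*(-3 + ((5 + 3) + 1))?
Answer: -1728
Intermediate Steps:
J = -24 (J = -4*(-3 + (8 + 1)) = -4*(-3 + 9) = -4*6 = -24)
(-18*(-4))*J = -18*(-4)*(-24) = 72*(-24) = -1728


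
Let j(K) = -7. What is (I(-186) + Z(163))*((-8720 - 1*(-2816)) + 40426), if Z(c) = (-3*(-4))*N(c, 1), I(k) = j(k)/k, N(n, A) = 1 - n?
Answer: -6241180597/93 ≈ -6.7110e+7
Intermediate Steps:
I(k) = -7/k
Z(c) = 12 - 12*c (Z(c) = (-3*(-4))*(1 - c) = 12*(1 - c) = 12 - 12*c)
(I(-186) + Z(163))*((-8720 - 1*(-2816)) + 40426) = (-7/(-186) + (12 - 12*163))*((-8720 - 1*(-2816)) + 40426) = (-7*(-1/186) + (12 - 1956))*((-8720 + 2816) + 40426) = (7/186 - 1944)*(-5904 + 40426) = -361577/186*34522 = -6241180597/93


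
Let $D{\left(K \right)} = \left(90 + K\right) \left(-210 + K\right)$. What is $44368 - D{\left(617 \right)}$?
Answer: $-243381$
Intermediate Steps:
$D{\left(K \right)} = \left(-210 + K\right) \left(90 + K\right)$
$44368 - D{\left(617 \right)} = 44368 - \left(-18900 + 617^{2} - 74040\right) = 44368 - \left(-18900 + 380689 - 74040\right) = 44368 - 287749 = -243381$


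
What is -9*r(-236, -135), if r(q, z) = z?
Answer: 1215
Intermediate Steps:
-9*r(-236, -135) = -9*(-135) = 1215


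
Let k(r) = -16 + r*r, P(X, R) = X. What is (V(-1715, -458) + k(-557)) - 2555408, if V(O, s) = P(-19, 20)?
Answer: -2245194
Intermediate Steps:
V(O, s) = -19
k(r) = -16 + r**2
(V(-1715, -458) + k(-557)) - 2555408 = (-19 + (-16 + (-557)**2)) - 2555408 = (-19 + (-16 + 310249)) - 2555408 = (-19 + 310233) - 2555408 = 310214 - 2555408 = -2245194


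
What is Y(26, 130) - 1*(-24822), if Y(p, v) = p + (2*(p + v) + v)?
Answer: 25290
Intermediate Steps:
Y(p, v) = 3*p + 3*v (Y(p, v) = p + ((2*p + 2*v) + v) = p + (2*p + 3*v) = 3*p + 3*v)
Y(26, 130) - 1*(-24822) = (3*26 + 3*130) - 1*(-24822) = (78 + 390) + 24822 = 468 + 24822 = 25290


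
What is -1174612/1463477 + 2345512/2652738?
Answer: 158332488784/1941110525013 ≈ 0.081568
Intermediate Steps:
-1174612/1463477 + 2345512/2652738 = -1174612*1/1463477 + 2345512*(1/2652738) = -1174612/1463477 + 1172756/1326369 = 158332488784/1941110525013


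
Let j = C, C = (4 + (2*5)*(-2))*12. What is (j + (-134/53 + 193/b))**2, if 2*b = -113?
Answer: 1405381798144/35868121 ≈ 39182.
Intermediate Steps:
b = -113/2 (b = (1/2)*(-113) = -113/2 ≈ -56.500)
C = -192 (C = (4 + 10*(-2))*12 = (4 - 20)*12 = -16*12 = -192)
j = -192
(j + (-134/53 + 193/b))**2 = (-192 + (-134/53 + 193/(-113/2)))**2 = (-192 + (-134*1/53 + 193*(-2/113)))**2 = (-192 + (-134/53 - 386/113))**2 = (-192 - 35600/5989)**2 = (-1185488/5989)**2 = 1405381798144/35868121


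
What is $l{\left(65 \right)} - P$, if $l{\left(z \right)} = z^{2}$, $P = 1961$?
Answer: $2264$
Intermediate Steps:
$l{\left(65 \right)} - P = 65^{2} - 1961 = 4225 - 1961 = 2264$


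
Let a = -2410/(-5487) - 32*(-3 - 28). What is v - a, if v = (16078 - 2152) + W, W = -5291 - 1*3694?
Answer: 21665753/5487 ≈ 3948.6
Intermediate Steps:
W = -8985 (W = -5291 - 3694 = -8985)
v = 4941 (v = (16078 - 2152) - 8985 = 13926 - 8985 = 4941)
a = 5445514/5487 (a = -2410*(-1/5487) - 32*(-31) = 2410/5487 + 992 = 5445514/5487 ≈ 992.44)
v - a = 4941 - 1*5445514/5487 = 4941 - 5445514/5487 = 21665753/5487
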